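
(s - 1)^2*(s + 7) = s^3 + 5*s^2 - 13*s + 7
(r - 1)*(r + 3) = r^2 + 2*r - 3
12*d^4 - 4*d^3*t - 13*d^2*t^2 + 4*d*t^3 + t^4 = (-2*d + t)*(-d + t)*(d + t)*(6*d + t)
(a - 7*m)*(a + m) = a^2 - 6*a*m - 7*m^2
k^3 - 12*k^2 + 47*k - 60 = (k - 5)*(k - 4)*(k - 3)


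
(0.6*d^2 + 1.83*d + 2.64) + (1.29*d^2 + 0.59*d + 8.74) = 1.89*d^2 + 2.42*d + 11.38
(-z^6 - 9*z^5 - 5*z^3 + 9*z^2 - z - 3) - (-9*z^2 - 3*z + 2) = -z^6 - 9*z^5 - 5*z^3 + 18*z^2 + 2*z - 5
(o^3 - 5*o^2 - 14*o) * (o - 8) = o^4 - 13*o^3 + 26*o^2 + 112*o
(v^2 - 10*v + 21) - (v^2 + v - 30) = 51 - 11*v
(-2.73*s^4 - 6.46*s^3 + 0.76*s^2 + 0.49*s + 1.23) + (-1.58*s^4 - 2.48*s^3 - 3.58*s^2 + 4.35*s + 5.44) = -4.31*s^4 - 8.94*s^3 - 2.82*s^2 + 4.84*s + 6.67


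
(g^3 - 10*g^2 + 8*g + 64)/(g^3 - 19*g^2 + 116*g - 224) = (g + 2)/(g - 7)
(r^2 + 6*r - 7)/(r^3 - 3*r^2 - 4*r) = (-r^2 - 6*r + 7)/(r*(-r^2 + 3*r + 4))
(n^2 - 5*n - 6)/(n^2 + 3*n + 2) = (n - 6)/(n + 2)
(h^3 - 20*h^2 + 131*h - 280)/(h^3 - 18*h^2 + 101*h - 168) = (h - 5)/(h - 3)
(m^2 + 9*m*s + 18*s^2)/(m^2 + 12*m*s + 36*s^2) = (m + 3*s)/(m + 6*s)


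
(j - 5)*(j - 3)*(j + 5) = j^3 - 3*j^2 - 25*j + 75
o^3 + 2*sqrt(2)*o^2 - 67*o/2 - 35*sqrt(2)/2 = (o - 7*sqrt(2)/2)*(o + sqrt(2)/2)*(o + 5*sqrt(2))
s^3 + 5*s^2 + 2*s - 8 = (s - 1)*(s + 2)*(s + 4)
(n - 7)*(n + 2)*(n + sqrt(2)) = n^3 - 5*n^2 + sqrt(2)*n^2 - 14*n - 5*sqrt(2)*n - 14*sqrt(2)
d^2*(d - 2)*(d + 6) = d^4 + 4*d^3 - 12*d^2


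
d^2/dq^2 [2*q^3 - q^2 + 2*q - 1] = 12*q - 2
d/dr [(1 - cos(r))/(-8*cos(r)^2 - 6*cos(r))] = (-3*sin(r)^3/cos(r)^2 + sin(r) - 8*tan(r))/(2*(4*cos(r) + 3)^2)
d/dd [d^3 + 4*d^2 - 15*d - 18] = 3*d^2 + 8*d - 15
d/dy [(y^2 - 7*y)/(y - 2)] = (y^2 - 4*y + 14)/(y^2 - 4*y + 4)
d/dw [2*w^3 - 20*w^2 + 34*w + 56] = 6*w^2 - 40*w + 34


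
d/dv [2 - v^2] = -2*v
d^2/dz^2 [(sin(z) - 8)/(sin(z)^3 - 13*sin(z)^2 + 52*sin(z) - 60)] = (-4*sin(z)^7 + 111*sin(z)^6 - 1099*sin(z)^5 + 4610*sin(z)^4 - 5326*sin(z)^3 - 16336*sin(z)^2 + 46248*sin(z) - 24544)/(sin(z)^3 - 13*sin(z)^2 + 52*sin(z) - 60)^3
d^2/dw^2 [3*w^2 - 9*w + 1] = 6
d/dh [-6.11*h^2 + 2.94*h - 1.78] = 2.94 - 12.22*h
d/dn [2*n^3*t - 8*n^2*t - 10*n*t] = 2*t*(3*n^2 - 8*n - 5)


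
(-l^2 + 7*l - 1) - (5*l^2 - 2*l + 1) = -6*l^2 + 9*l - 2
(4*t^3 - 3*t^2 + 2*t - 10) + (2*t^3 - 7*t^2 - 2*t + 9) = 6*t^3 - 10*t^2 - 1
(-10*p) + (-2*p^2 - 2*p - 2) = -2*p^2 - 12*p - 2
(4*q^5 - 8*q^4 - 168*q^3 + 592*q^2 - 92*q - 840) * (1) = 4*q^5 - 8*q^4 - 168*q^3 + 592*q^2 - 92*q - 840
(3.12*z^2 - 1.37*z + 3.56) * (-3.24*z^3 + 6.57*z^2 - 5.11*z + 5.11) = -10.1088*z^5 + 24.9372*z^4 - 36.4785*z^3 + 46.3331*z^2 - 25.1923*z + 18.1916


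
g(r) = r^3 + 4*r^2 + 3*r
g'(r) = 3*r^2 + 8*r + 3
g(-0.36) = -0.61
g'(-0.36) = 0.51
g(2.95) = 69.33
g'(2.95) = 52.71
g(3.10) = 77.53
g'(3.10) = 56.63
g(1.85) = 25.57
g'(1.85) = 28.07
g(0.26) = 1.07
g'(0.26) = 5.28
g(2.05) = 31.58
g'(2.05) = 32.01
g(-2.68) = 1.44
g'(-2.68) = 3.11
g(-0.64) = -0.54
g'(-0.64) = -0.89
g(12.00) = 2340.00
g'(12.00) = 531.00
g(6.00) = 378.00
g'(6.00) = 159.00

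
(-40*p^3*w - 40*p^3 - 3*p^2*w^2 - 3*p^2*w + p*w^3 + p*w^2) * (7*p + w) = -280*p^4*w - 280*p^4 - 61*p^3*w^2 - 61*p^3*w + 4*p^2*w^3 + 4*p^2*w^2 + p*w^4 + p*w^3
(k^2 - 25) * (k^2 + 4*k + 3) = k^4 + 4*k^3 - 22*k^2 - 100*k - 75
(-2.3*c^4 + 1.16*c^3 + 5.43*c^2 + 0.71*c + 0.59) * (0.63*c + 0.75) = -1.449*c^5 - 0.9942*c^4 + 4.2909*c^3 + 4.5198*c^2 + 0.9042*c + 0.4425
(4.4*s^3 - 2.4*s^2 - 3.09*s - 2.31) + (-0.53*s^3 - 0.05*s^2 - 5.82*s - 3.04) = 3.87*s^3 - 2.45*s^2 - 8.91*s - 5.35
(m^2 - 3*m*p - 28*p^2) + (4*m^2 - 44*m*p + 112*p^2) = 5*m^2 - 47*m*p + 84*p^2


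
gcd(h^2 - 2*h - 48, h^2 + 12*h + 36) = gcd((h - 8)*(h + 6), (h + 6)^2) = h + 6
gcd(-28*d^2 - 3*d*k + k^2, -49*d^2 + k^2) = 7*d - k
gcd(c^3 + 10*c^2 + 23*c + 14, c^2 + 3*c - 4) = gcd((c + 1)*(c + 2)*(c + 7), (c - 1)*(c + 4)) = 1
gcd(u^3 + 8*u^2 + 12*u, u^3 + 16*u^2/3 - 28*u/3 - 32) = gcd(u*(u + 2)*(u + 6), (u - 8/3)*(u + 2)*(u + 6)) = u^2 + 8*u + 12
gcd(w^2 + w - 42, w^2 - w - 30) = w - 6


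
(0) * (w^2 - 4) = 0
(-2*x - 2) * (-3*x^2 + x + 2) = 6*x^3 + 4*x^2 - 6*x - 4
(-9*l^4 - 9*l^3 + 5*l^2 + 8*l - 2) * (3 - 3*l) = 27*l^5 - 42*l^3 - 9*l^2 + 30*l - 6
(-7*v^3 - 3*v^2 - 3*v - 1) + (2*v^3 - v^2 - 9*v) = -5*v^3 - 4*v^2 - 12*v - 1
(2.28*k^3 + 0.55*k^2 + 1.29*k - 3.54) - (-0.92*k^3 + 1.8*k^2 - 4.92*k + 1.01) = 3.2*k^3 - 1.25*k^2 + 6.21*k - 4.55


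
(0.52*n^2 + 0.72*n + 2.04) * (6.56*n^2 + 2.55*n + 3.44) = 3.4112*n^4 + 6.0492*n^3 + 17.0072*n^2 + 7.6788*n + 7.0176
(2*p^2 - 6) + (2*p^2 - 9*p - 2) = 4*p^2 - 9*p - 8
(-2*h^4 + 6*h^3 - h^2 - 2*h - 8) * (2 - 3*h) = 6*h^5 - 22*h^4 + 15*h^3 + 4*h^2 + 20*h - 16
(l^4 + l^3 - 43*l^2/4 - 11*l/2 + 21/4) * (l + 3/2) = l^5 + 5*l^4/2 - 37*l^3/4 - 173*l^2/8 - 3*l + 63/8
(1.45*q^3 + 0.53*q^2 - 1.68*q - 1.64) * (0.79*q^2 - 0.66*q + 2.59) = 1.1455*q^5 - 0.5383*q^4 + 2.0785*q^3 + 1.1859*q^2 - 3.2688*q - 4.2476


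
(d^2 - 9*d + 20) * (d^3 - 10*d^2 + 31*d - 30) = d^5 - 19*d^4 + 141*d^3 - 509*d^2 + 890*d - 600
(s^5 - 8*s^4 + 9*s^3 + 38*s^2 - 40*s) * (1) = s^5 - 8*s^4 + 9*s^3 + 38*s^2 - 40*s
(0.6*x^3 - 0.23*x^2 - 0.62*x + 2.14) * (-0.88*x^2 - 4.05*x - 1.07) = -0.528*x^5 - 2.2276*x^4 + 0.8351*x^3 + 0.8739*x^2 - 8.0036*x - 2.2898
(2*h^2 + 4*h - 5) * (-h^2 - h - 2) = -2*h^4 - 6*h^3 - 3*h^2 - 3*h + 10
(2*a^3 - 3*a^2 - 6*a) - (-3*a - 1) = 2*a^3 - 3*a^2 - 3*a + 1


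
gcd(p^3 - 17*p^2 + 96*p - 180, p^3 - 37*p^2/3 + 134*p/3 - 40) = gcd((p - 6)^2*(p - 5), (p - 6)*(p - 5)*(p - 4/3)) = p^2 - 11*p + 30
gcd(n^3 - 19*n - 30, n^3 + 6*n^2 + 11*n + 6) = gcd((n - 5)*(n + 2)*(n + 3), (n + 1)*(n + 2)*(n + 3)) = n^2 + 5*n + 6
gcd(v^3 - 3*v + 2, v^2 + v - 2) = v^2 + v - 2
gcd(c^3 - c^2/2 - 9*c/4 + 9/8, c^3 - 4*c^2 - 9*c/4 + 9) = c^2 - 9/4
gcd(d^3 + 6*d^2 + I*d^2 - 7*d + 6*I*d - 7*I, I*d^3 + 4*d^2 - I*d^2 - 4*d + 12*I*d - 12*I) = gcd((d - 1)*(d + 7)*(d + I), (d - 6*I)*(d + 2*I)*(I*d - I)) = d - 1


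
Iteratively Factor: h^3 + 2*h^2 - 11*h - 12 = (h + 4)*(h^2 - 2*h - 3) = (h + 1)*(h + 4)*(h - 3)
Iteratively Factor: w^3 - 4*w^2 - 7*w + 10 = (w - 1)*(w^2 - 3*w - 10) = (w - 5)*(w - 1)*(w + 2)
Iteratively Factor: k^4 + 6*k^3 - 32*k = (k - 2)*(k^3 + 8*k^2 + 16*k) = (k - 2)*(k + 4)*(k^2 + 4*k) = k*(k - 2)*(k + 4)*(k + 4)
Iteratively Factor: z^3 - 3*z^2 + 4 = (z - 2)*(z^2 - z - 2) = (z - 2)*(z + 1)*(z - 2)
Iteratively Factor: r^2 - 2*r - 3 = (r + 1)*(r - 3)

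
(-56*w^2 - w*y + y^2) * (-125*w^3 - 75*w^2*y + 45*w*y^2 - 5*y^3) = 7000*w^5 + 4325*w^4*y - 2570*w^3*y^2 + 160*w^2*y^3 + 50*w*y^4 - 5*y^5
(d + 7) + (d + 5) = 2*d + 12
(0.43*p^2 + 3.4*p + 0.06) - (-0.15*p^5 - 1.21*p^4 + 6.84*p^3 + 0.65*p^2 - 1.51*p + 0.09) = 0.15*p^5 + 1.21*p^4 - 6.84*p^3 - 0.22*p^2 + 4.91*p - 0.03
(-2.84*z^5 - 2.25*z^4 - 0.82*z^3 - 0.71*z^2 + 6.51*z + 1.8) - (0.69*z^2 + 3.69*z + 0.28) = -2.84*z^5 - 2.25*z^4 - 0.82*z^3 - 1.4*z^2 + 2.82*z + 1.52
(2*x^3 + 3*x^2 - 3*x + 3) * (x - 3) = 2*x^4 - 3*x^3 - 12*x^2 + 12*x - 9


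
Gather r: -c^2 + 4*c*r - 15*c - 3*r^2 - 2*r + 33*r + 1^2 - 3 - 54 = -c^2 - 15*c - 3*r^2 + r*(4*c + 31) - 56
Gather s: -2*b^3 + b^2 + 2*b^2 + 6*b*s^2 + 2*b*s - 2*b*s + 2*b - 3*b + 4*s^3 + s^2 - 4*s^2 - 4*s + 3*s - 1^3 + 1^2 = -2*b^3 + 3*b^2 - b + 4*s^3 + s^2*(6*b - 3) - s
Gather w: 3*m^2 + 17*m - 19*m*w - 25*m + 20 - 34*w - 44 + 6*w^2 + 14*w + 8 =3*m^2 - 8*m + 6*w^2 + w*(-19*m - 20) - 16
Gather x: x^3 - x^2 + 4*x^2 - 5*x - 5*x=x^3 + 3*x^2 - 10*x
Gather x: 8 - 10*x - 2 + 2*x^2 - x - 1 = 2*x^2 - 11*x + 5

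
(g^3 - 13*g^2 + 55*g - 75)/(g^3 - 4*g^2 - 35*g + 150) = (g - 3)/(g + 6)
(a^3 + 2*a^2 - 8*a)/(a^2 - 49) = a*(a^2 + 2*a - 8)/(a^2 - 49)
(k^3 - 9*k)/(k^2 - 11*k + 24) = k*(k + 3)/(k - 8)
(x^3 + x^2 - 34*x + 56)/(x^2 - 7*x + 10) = (x^2 + 3*x - 28)/(x - 5)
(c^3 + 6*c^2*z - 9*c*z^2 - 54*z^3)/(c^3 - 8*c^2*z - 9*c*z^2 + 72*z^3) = (-c - 6*z)/(-c + 8*z)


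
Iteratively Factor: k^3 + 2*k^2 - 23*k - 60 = (k + 3)*(k^2 - k - 20) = (k + 3)*(k + 4)*(k - 5)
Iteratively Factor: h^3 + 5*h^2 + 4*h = (h + 4)*(h^2 + h) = h*(h + 4)*(h + 1)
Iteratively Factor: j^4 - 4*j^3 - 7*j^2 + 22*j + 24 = (j + 2)*(j^3 - 6*j^2 + 5*j + 12) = (j - 4)*(j + 2)*(j^2 - 2*j - 3) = (j - 4)*(j - 3)*(j + 2)*(j + 1)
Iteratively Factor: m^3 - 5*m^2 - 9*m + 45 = (m - 5)*(m^2 - 9) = (m - 5)*(m - 3)*(m + 3)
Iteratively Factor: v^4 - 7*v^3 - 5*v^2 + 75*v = (v - 5)*(v^3 - 2*v^2 - 15*v) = (v - 5)^2*(v^2 + 3*v) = (v - 5)^2*(v + 3)*(v)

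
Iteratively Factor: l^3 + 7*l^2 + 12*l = (l + 3)*(l^2 + 4*l) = (l + 3)*(l + 4)*(l)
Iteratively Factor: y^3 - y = (y - 1)*(y^2 + y) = y*(y - 1)*(y + 1)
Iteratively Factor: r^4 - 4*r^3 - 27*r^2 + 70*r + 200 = (r - 5)*(r^3 + r^2 - 22*r - 40) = (r - 5)*(r + 2)*(r^2 - r - 20) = (r - 5)^2*(r + 2)*(r + 4)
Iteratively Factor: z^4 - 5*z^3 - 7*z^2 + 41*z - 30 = (z - 1)*(z^3 - 4*z^2 - 11*z + 30) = (z - 5)*(z - 1)*(z^2 + z - 6) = (z - 5)*(z - 2)*(z - 1)*(z + 3)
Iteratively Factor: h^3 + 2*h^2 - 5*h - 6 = (h + 3)*(h^2 - h - 2) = (h + 1)*(h + 3)*(h - 2)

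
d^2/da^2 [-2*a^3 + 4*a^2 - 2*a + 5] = 8 - 12*a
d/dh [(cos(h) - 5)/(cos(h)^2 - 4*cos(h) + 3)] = (cos(h)^2 - 10*cos(h) + 17)*sin(h)/(cos(h)^2 - 4*cos(h) + 3)^2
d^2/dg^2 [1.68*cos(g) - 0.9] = -1.68*cos(g)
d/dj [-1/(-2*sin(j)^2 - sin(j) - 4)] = -(4*sin(j) + 1)*cos(j)/(sin(j) - cos(2*j) + 5)^2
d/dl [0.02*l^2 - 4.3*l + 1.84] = 0.04*l - 4.3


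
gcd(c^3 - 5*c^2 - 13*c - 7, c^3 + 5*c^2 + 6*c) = 1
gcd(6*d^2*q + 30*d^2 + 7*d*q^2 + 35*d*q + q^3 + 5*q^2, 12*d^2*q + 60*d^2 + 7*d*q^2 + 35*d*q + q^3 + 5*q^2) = q + 5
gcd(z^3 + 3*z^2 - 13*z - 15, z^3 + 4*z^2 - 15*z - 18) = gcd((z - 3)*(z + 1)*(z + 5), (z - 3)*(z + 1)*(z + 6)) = z^2 - 2*z - 3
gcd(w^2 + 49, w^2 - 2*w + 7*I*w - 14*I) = w + 7*I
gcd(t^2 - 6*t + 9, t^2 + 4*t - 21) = t - 3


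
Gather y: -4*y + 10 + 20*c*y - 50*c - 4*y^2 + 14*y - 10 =-50*c - 4*y^2 + y*(20*c + 10)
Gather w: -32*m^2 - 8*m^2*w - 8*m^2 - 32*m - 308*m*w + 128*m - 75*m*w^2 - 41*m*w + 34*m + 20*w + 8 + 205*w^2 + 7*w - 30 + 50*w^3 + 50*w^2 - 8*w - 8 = -40*m^2 + 130*m + 50*w^3 + w^2*(255 - 75*m) + w*(-8*m^2 - 349*m + 19) - 30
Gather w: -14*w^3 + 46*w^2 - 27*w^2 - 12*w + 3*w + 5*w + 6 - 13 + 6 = -14*w^3 + 19*w^2 - 4*w - 1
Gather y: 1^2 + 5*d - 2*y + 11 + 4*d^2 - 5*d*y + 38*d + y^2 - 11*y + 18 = 4*d^2 + 43*d + y^2 + y*(-5*d - 13) + 30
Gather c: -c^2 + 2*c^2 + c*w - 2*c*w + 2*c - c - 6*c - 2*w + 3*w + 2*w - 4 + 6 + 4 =c^2 + c*(-w - 5) + 3*w + 6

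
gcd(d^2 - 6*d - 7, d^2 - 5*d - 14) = d - 7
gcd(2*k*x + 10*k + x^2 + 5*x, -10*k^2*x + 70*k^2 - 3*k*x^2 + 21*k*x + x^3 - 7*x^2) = 2*k + x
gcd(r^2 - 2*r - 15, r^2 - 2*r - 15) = r^2 - 2*r - 15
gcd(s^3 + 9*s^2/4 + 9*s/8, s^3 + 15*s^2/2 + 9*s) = s^2 + 3*s/2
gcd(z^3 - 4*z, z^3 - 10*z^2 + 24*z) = z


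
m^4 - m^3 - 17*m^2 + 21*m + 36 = (m - 3)^2*(m + 1)*(m + 4)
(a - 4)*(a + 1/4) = a^2 - 15*a/4 - 1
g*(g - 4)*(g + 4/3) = g^3 - 8*g^2/3 - 16*g/3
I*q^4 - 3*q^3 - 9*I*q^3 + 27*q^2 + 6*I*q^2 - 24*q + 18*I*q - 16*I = (q - 8)*(q + I)*(q + 2*I)*(I*q - I)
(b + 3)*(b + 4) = b^2 + 7*b + 12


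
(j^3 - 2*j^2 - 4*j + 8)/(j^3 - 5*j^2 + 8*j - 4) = (j + 2)/(j - 1)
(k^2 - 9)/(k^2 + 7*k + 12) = (k - 3)/(k + 4)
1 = 1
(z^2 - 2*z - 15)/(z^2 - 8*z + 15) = (z + 3)/(z - 3)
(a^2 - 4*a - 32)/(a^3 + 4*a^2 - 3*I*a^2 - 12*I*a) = (a - 8)/(a*(a - 3*I))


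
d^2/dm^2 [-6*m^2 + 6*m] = -12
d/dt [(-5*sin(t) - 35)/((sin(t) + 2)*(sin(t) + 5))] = 5*(sin(t)^2 + 14*sin(t) + 39)*cos(t)/((sin(t) + 2)^2*(sin(t) + 5)^2)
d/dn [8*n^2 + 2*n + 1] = 16*n + 2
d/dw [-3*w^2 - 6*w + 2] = -6*w - 6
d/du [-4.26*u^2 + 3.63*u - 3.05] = 3.63 - 8.52*u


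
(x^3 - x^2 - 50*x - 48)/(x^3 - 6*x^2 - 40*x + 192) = (x + 1)/(x - 4)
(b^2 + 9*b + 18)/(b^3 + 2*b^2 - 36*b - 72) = (b + 3)/(b^2 - 4*b - 12)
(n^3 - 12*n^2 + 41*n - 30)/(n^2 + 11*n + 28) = (n^3 - 12*n^2 + 41*n - 30)/(n^2 + 11*n + 28)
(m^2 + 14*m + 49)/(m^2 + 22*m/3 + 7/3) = 3*(m + 7)/(3*m + 1)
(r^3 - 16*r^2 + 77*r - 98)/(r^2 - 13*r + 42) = (r^2 - 9*r + 14)/(r - 6)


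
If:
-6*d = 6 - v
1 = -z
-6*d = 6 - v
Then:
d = v/6 - 1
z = -1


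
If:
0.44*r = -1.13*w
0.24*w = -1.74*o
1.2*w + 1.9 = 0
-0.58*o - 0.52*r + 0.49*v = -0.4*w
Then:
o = 0.22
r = 4.07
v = 5.87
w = -1.58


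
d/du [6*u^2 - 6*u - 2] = 12*u - 6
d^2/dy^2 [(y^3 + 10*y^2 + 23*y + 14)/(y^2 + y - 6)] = 8*(5*y^3 + 51*y^2 + 141*y + 149)/(y^6 + 3*y^5 - 15*y^4 - 35*y^3 + 90*y^2 + 108*y - 216)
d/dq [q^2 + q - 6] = 2*q + 1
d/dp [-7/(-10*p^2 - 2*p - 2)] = 7*(-10*p - 1)/(2*(5*p^2 + p + 1)^2)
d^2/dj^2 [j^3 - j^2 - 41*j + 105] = 6*j - 2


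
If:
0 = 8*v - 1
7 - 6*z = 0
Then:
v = 1/8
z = 7/6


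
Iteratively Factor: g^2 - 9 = (g + 3)*(g - 3)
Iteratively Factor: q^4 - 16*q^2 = (q)*(q^3 - 16*q) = q*(q - 4)*(q^2 + 4*q) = q^2*(q - 4)*(q + 4)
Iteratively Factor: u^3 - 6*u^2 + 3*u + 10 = (u - 2)*(u^2 - 4*u - 5) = (u - 2)*(u + 1)*(u - 5)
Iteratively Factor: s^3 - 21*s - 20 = (s + 4)*(s^2 - 4*s - 5) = (s - 5)*(s + 4)*(s + 1)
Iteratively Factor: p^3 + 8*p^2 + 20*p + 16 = (p + 2)*(p^2 + 6*p + 8) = (p + 2)*(p + 4)*(p + 2)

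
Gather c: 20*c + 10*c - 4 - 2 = 30*c - 6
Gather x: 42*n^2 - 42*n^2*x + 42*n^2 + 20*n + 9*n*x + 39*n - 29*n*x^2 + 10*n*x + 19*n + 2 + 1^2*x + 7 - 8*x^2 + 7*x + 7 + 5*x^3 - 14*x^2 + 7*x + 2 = 84*n^2 + 78*n + 5*x^3 + x^2*(-29*n - 22) + x*(-42*n^2 + 19*n + 15) + 18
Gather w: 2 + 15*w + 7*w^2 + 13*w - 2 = 7*w^2 + 28*w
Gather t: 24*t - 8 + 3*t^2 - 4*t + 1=3*t^2 + 20*t - 7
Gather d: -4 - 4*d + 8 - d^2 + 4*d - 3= 1 - d^2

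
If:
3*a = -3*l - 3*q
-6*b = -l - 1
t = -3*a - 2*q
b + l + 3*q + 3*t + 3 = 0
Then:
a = 25*t/47 + 38/47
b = 6*t/47 + 11/47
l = 36*t/47 + 19/47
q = -61*t/47 - 57/47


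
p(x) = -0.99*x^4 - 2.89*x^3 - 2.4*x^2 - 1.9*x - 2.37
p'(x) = -3.96*x^3 - 8.67*x^2 - 4.8*x - 1.9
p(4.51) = -734.45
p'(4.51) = -563.16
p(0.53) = -4.56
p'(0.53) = -7.47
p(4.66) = -822.65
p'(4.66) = -613.27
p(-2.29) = -3.12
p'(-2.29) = 11.18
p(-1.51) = -0.17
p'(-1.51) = -0.79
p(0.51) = -4.41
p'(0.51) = -7.13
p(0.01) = -2.39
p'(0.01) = -1.95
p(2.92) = -172.31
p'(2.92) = -188.43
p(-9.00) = -4568.25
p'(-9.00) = 2225.87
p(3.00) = -187.89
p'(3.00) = -201.25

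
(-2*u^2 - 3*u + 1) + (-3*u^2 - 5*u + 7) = -5*u^2 - 8*u + 8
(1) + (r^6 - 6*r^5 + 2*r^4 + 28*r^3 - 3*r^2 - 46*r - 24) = r^6 - 6*r^5 + 2*r^4 + 28*r^3 - 3*r^2 - 46*r - 23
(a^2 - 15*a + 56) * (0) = 0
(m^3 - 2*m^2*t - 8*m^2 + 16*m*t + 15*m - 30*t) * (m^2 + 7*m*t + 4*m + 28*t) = m^5 + 5*m^4*t - 4*m^4 - 14*m^3*t^2 - 20*m^3*t - 17*m^3 + 56*m^2*t^2 - 85*m^2*t + 60*m^2 + 238*m*t^2 + 300*m*t - 840*t^2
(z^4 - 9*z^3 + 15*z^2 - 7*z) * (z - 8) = z^5 - 17*z^4 + 87*z^3 - 127*z^2 + 56*z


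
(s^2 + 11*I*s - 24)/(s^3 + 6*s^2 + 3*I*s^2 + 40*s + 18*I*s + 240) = (s + 3*I)/(s^2 + s*(6 - 5*I) - 30*I)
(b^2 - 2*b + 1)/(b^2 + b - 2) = (b - 1)/(b + 2)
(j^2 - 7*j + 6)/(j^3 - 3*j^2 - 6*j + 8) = (j - 6)/(j^2 - 2*j - 8)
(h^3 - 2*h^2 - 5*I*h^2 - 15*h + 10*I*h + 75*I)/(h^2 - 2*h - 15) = h - 5*I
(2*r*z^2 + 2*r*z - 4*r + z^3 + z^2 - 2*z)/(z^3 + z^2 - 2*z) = (2*r + z)/z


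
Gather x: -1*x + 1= 1 - x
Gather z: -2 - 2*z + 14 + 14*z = 12*z + 12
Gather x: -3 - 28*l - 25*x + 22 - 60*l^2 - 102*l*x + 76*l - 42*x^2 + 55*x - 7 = -60*l^2 + 48*l - 42*x^2 + x*(30 - 102*l) + 12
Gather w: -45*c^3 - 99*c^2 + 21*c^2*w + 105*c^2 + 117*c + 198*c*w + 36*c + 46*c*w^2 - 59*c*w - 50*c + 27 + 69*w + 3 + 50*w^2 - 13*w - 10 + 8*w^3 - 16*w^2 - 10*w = -45*c^3 + 6*c^2 + 103*c + 8*w^3 + w^2*(46*c + 34) + w*(21*c^2 + 139*c + 46) + 20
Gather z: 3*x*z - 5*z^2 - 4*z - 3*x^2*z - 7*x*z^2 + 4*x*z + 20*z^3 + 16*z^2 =20*z^3 + z^2*(11 - 7*x) + z*(-3*x^2 + 7*x - 4)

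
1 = 1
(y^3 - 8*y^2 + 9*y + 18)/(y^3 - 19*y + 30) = (y^2 - 5*y - 6)/(y^2 + 3*y - 10)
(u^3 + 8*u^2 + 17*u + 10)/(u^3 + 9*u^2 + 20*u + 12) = (u + 5)/(u + 6)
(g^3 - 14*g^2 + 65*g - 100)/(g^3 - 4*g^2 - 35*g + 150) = (g - 4)/(g + 6)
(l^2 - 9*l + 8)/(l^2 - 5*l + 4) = (l - 8)/(l - 4)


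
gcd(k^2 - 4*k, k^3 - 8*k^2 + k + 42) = 1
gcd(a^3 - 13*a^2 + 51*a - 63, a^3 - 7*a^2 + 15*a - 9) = a^2 - 6*a + 9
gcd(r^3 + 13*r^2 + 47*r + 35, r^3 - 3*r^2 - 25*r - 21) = r + 1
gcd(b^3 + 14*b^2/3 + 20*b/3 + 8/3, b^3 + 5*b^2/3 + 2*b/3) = b + 2/3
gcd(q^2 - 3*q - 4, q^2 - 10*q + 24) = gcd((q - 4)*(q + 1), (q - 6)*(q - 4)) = q - 4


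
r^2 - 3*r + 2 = (r - 2)*(r - 1)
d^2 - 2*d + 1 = (d - 1)^2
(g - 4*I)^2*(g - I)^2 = g^4 - 10*I*g^3 - 33*g^2 + 40*I*g + 16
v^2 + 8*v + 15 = (v + 3)*(v + 5)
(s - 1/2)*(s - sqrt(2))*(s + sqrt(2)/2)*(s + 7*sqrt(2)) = s^4 - s^3/2 + 13*sqrt(2)*s^3/2 - 8*s^2 - 13*sqrt(2)*s^2/4 - 7*sqrt(2)*s + 4*s + 7*sqrt(2)/2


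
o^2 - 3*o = o*(o - 3)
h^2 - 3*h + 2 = (h - 2)*(h - 1)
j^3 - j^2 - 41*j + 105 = (j - 5)*(j - 3)*(j + 7)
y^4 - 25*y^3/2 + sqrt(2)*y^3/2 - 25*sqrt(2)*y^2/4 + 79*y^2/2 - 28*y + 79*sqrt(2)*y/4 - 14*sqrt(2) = (y - 8)*(y - 7/2)*(y - 1)*(y + sqrt(2)/2)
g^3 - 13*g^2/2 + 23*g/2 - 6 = (g - 4)*(g - 3/2)*(g - 1)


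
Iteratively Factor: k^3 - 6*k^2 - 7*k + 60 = (k - 5)*(k^2 - k - 12) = (k - 5)*(k - 4)*(k + 3)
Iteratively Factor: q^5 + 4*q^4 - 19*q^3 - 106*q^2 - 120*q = (q)*(q^4 + 4*q^3 - 19*q^2 - 106*q - 120) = q*(q + 3)*(q^3 + q^2 - 22*q - 40) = q*(q - 5)*(q + 3)*(q^2 + 6*q + 8) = q*(q - 5)*(q + 2)*(q + 3)*(q + 4)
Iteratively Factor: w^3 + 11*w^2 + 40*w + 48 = (w + 4)*(w^2 + 7*w + 12) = (w + 4)^2*(w + 3)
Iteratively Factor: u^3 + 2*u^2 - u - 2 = (u + 1)*(u^2 + u - 2) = (u - 1)*(u + 1)*(u + 2)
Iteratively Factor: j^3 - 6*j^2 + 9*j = (j - 3)*(j^2 - 3*j) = (j - 3)^2*(j)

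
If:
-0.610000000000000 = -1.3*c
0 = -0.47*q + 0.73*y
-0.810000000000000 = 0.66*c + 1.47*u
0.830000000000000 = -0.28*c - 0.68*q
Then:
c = 0.47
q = -1.41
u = -0.76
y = -0.91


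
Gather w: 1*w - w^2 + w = -w^2 + 2*w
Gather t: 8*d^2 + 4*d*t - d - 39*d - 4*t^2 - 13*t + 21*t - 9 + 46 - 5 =8*d^2 - 40*d - 4*t^2 + t*(4*d + 8) + 32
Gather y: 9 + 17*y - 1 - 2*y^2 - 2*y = -2*y^2 + 15*y + 8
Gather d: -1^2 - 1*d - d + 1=-2*d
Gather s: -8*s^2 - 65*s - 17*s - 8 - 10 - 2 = -8*s^2 - 82*s - 20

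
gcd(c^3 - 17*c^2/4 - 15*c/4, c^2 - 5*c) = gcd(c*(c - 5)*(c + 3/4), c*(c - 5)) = c^2 - 5*c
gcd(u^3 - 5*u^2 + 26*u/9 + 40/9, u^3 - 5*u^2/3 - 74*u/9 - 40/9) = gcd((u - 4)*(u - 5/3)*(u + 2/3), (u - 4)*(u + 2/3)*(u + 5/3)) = u^2 - 10*u/3 - 8/3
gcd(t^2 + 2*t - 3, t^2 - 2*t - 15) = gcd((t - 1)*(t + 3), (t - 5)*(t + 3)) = t + 3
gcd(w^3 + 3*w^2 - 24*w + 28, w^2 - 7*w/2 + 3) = w - 2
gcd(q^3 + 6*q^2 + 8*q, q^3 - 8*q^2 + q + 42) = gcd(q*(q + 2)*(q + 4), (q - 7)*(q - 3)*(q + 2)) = q + 2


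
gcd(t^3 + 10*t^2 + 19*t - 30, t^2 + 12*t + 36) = t + 6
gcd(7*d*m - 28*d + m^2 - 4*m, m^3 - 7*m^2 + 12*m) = m - 4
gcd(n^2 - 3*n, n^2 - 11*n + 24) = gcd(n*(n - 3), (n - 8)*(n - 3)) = n - 3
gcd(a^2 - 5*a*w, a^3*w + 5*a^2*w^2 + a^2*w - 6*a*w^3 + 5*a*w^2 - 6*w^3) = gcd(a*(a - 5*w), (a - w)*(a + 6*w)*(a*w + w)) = 1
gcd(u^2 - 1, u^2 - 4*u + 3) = u - 1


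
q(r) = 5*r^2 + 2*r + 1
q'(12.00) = 122.00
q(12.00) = 745.00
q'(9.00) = 92.00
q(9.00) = 424.00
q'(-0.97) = -7.70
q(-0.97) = 3.76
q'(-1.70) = -15.00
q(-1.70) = 12.05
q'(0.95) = 11.50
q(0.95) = 7.41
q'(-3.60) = -34.00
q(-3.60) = 58.60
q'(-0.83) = -6.30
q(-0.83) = 2.78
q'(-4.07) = -38.70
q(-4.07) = 75.68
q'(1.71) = 19.10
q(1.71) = 19.04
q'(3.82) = 40.20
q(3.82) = 81.60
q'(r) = 10*r + 2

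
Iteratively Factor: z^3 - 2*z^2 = (z - 2)*(z^2) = z*(z - 2)*(z)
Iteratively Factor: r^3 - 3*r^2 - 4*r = (r + 1)*(r^2 - 4*r) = (r - 4)*(r + 1)*(r)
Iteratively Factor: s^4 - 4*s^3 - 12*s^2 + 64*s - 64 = (s - 2)*(s^3 - 2*s^2 - 16*s + 32) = (s - 4)*(s - 2)*(s^2 + 2*s - 8) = (s - 4)*(s - 2)*(s + 4)*(s - 2)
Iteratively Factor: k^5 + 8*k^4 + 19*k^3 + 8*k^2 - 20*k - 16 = (k - 1)*(k^4 + 9*k^3 + 28*k^2 + 36*k + 16) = (k - 1)*(k + 4)*(k^3 + 5*k^2 + 8*k + 4) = (k - 1)*(k + 2)*(k + 4)*(k^2 + 3*k + 2) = (k - 1)*(k + 1)*(k + 2)*(k + 4)*(k + 2)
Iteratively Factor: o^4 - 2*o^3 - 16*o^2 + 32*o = (o - 4)*(o^3 + 2*o^2 - 8*o) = (o - 4)*(o + 4)*(o^2 - 2*o) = (o - 4)*(o - 2)*(o + 4)*(o)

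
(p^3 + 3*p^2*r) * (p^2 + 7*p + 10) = p^5 + 3*p^4*r + 7*p^4 + 21*p^3*r + 10*p^3 + 30*p^2*r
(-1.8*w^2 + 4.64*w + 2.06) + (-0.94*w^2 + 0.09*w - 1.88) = -2.74*w^2 + 4.73*w + 0.18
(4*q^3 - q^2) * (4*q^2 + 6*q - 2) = 16*q^5 + 20*q^4 - 14*q^3 + 2*q^2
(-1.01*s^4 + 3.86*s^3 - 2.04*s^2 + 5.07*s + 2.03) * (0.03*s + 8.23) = -0.0303*s^5 - 8.1965*s^4 + 31.7066*s^3 - 16.6371*s^2 + 41.787*s + 16.7069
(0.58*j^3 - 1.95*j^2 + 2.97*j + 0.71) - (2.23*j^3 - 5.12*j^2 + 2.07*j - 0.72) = -1.65*j^3 + 3.17*j^2 + 0.9*j + 1.43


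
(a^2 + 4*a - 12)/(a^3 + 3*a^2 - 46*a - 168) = (a - 2)/(a^2 - 3*a - 28)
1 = 1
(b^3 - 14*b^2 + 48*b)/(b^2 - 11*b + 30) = b*(b - 8)/(b - 5)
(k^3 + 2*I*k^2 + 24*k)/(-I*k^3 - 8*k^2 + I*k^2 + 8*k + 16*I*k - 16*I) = k*(I*k - 6)/(k^2 - k*(1 + 4*I) + 4*I)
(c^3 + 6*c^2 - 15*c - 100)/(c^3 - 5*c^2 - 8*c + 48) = (c^2 + 10*c + 25)/(c^2 - c - 12)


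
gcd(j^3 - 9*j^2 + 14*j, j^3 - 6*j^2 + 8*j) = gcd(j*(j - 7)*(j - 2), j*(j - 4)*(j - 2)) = j^2 - 2*j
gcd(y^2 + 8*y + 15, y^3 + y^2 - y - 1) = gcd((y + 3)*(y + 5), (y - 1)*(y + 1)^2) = 1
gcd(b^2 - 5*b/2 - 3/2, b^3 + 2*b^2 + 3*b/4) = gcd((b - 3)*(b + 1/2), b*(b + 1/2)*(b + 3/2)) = b + 1/2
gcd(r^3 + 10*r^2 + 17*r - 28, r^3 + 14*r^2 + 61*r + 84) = r^2 + 11*r + 28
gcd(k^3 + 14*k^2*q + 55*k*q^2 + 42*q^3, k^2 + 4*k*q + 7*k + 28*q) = 1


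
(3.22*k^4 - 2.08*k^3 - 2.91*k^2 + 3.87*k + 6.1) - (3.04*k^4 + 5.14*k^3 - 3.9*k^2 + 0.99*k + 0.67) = 0.18*k^4 - 7.22*k^3 + 0.99*k^2 + 2.88*k + 5.43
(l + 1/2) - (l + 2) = -3/2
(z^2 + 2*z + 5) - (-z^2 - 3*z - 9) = 2*z^2 + 5*z + 14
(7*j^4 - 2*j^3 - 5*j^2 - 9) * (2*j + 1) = 14*j^5 + 3*j^4 - 12*j^3 - 5*j^2 - 18*j - 9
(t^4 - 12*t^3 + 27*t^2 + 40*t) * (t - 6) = t^5 - 18*t^4 + 99*t^3 - 122*t^2 - 240*t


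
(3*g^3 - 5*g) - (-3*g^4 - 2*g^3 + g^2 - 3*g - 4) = 3*g^4 + 5*g^3 - g^2 - 2*g + 4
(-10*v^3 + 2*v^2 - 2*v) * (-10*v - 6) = 100*v^4 + 40*v^3 + 8*v^2 + 12*v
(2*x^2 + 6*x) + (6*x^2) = 8*x^2 + 6*x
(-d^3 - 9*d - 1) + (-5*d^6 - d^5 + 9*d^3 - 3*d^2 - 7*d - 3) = -5*d^6 - d^5 + 8*d^3 - 3*d^2 - 16*d - 4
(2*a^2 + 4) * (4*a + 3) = 8*a^3 + 6*a^2 + 16*a + 12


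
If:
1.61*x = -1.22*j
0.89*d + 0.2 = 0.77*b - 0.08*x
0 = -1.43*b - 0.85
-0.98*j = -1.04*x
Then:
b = -0.59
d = -0.74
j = 0.00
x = 0.00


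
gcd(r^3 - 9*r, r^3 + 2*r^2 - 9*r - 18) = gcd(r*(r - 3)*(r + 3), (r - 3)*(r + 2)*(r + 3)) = r^2 - 9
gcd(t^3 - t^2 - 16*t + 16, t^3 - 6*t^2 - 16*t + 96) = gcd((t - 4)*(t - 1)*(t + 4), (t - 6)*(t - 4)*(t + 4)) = t^2 - 16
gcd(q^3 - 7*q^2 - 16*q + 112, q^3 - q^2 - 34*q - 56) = q^2 - 3*q - 28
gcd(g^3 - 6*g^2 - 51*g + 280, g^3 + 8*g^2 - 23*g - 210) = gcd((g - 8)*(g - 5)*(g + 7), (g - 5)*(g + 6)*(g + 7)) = g^2 + 2*g - 35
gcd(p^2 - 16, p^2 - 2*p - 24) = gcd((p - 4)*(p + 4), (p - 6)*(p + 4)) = p + 4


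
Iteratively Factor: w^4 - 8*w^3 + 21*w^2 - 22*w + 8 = (w - 1)*(w^3 - 7*w^2 + 14*w - 8) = (w - 2)*(w - 1)*(w^2 - 5*w + 4) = (w - 2)*(w - 1)^2*(w - 4)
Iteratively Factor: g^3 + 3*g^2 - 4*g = (g - 1)*(g^2 + 4*g) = (g - 1)*(g + 4)*(g)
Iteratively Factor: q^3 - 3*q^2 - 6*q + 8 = (q - 1)*(q^2 - 2*q - 8) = (q - 1)*(q + 2)*(q - 4)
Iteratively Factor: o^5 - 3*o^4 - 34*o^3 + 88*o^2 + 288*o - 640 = (o + 4)*(o^4 - 7*o^3 - 6*o^2 + 112*o - 160) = (o - 2)*(o + 4)*(o^3 - 5*o^2 - 16*o + 80) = (o - 2)*(o + 4)^2*(o^2 - 9*o + 20) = (o - 5)*(o - 2)*(o + 4)^2*(o - 4)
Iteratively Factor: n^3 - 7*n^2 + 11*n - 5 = (n - 5)*(n^2 - 2*n + 1) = (n - 5)*(n - 1)*(n - 1)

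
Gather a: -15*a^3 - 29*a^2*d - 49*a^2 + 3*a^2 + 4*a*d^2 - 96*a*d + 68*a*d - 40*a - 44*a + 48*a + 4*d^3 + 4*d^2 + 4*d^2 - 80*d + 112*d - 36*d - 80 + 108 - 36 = -15*a^3 + a^2*(-29*d - 46) + a*(4*d^2 - 28*d - 36) + 4*d^3 + 8*d^2 - 4*d - 8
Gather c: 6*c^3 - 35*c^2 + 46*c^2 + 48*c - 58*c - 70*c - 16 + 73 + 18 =6*c^3 + 11*c^2 - 80*c + 75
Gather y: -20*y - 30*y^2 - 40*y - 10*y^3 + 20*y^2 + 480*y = -10*y^3 - 10*y^2 + 420*y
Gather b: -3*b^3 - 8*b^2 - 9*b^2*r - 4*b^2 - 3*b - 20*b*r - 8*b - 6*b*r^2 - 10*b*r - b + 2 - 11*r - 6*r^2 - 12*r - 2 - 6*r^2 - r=-3*b^3 + b^2*(-9*r - 12) + b*(-6*r^2 - 30*r - 12) - 12*r^2 - 24*r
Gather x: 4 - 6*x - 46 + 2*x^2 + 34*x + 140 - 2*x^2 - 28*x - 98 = 0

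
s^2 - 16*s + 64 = (s - 8)^2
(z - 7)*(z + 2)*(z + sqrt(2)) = z^3 - 5*z^2 + sqrt(2)*z^2 - 14*z - 5*sqrt(2)*z - 14*sqrt(2)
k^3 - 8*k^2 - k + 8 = (k - 8)*(k - 1)*(k + 1)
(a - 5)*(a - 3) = a^2 - 8*a + 15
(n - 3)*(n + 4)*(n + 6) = n^3 + 7*n^2 - 6*n - 72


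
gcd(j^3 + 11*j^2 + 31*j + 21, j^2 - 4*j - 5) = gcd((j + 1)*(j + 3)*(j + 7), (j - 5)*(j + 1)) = j + 1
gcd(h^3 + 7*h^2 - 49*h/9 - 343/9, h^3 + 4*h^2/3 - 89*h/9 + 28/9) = h - 7/3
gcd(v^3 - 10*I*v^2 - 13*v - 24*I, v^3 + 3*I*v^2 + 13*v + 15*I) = v^2 - 2*I*v + 3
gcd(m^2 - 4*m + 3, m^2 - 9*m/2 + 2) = 1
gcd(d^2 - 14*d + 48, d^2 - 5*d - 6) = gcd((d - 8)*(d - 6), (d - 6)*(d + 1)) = d - 6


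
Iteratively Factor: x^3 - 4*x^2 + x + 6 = (x - 3)*(x^2 - x - 2) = (x - 3)*(x - 2)*(x + 1)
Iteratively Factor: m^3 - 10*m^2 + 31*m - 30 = (m - 2)*(m^2 - 8*m + 15) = (m - 5)*(m - 2)*(m - 3)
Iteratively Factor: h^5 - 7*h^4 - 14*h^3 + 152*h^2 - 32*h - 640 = (h + 2)*(h^4 - 9*h^3 + 4*h^2 + 144*h - 320) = (h - 4)*(h + 2)*(h^3 - 5*h^2 - 16*h + 80) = (h - 5)*(h - 4)*(h + 2)*(h^2 - 16) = (h - 5)*(h - 4)^2*(h + 2)*(h + 4)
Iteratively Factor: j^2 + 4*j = (j)*(j + 4)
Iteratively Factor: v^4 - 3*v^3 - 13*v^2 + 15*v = (v)*(v^3 - 3*v^2 - 13*v + 15) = v*(v - 5)*(v^2 + 2*v - 3) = v*(v - 5)*(v - 1)*(v + 3)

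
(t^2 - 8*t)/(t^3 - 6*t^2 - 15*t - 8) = t/(t^2 + 2*t + 1)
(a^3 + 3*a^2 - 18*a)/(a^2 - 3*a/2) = 2*(a^2 + 3*a - 18)/(2*a - 3)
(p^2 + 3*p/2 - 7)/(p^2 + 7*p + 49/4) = 2*(p - 2)/(2*p + 7)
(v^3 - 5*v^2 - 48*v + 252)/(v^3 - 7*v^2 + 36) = (v^2 + v - 42)/(v^2 - v - 6)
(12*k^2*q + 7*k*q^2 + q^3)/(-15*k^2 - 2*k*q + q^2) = q*(4*k + q)/(-5*k + q)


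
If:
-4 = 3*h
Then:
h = -4/3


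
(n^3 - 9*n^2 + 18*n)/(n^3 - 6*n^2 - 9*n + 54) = n/(n + 3)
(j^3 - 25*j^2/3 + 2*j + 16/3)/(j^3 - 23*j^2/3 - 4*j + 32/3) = (3*j + 2)/(3*j + 4)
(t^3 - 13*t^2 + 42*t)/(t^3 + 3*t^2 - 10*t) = (t^2 - 13*t + 42)/(t^2 + 3*t - 10)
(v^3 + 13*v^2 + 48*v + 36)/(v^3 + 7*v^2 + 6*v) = (v + 6)/v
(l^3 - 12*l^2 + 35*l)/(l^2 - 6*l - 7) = l*(l - 5)/(l + 1)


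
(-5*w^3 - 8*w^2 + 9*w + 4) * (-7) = 35*w^3 + 56*w^2 - 63*w - 28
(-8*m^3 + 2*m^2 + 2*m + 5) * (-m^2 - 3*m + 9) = 8*m^5 + 22*m^4 - 80*m^3 + 7*m^2 + 3*m + 45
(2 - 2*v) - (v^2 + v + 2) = -v^2 - 3*v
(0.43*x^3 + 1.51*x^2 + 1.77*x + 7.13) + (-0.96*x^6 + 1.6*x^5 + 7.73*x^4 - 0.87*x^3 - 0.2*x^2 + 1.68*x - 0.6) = -0.96*x^6 + 1.6*x^5 + 7.73*x^4 - 0.44*x^3 + 1.31*x^2 + 3.45*x + 6.53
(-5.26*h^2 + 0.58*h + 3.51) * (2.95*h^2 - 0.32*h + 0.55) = -15.517*h^4 + 3.3942*h^3 + 7.2759*h^2 - 0.8042*h + 1.9305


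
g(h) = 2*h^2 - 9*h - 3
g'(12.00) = 39.00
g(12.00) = 177.00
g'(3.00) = 3.00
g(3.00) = -12.00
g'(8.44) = 24.76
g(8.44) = 63.51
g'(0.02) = -8.92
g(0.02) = -3.18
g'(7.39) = 20.56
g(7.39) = 39.71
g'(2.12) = -0.52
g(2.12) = -13.09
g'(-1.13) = -13.52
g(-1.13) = 9.72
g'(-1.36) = -14.44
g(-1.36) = 12.94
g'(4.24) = 7.96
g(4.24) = -5.20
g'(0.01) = -8.96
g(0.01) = -3.09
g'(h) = 4*h - 9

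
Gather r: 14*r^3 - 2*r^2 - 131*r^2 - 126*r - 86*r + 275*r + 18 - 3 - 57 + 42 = 14*r^3 - 133*r^2 + 63*r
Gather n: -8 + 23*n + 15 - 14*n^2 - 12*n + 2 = -14*n^2 + 11*n + 9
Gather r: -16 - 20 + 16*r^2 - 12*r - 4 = 16*r^2 - 12*r - 40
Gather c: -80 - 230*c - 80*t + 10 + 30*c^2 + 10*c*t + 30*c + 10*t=30*c^2 + c*(10*t - 200) - 70*t - 70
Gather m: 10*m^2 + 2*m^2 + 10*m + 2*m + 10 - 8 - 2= 12*m^2 + 12*m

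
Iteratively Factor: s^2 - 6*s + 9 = (s - 3)*(s - 3)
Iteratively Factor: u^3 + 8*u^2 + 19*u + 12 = (u + 1)*(u^2 + 7*u + 12) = (u + 1)*(u + 4)*(u + 3)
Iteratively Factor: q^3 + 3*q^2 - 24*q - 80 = (q - 5)*(q^2 + 8*q + 16) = (q - 5)*(q + 4)*(q + 4)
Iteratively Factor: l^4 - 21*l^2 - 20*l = (l + 1)*(l^3 - l^2 - 20*l) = (l - 5)*(l + 1)*(l^2 + 4*l) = (l - 5)*(l + 1)*(l + 4)*(l)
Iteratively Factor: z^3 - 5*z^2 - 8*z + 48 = (z - 4)*(z^2 - z - 12) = (z - 4)^2*(z + 3)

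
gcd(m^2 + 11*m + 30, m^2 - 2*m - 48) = m + 6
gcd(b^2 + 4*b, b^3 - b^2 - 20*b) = b^2 + 4*b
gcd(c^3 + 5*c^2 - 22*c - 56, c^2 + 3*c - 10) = 1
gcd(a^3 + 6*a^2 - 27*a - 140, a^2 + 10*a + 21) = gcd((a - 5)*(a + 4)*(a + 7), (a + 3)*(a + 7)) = a + 7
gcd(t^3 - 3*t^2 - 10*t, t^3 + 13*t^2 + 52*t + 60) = t + 2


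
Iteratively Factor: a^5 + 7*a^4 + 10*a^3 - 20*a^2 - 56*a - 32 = (a + 2)*(a^4 + 5*a^3 - 20*a - 16) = (a + 2)*(a + 4)*(a^3 + a^2 - 4*a - 4) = (a + 2)^2*(a + 4)*(a^2 - a - 2) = (a - 2)*(a + 2)^2*(a + 4)*(a + 1)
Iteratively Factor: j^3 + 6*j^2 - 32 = (j + 4)*(j^2 + 2*j - 8) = (j - 2)*(j + 4)*(j + 4)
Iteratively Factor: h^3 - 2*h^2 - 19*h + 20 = (h + 4)*(h^2 - 6*h + 5) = (h - 1)*(h + 4)*(h - 5)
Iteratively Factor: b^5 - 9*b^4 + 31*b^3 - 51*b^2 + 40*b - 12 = (b - 2)*(b^4 - 7*b^3 + 17*b^2 - 17*b + 6) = (b - 2)^2*(b^3 - 5*b^2 + 7*b - 3) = (b - 3)*(b - 2)^2*(b^2 - 2*b + 1) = (b - 3)*(b - 2)^2*(b - 1)*(b - 1)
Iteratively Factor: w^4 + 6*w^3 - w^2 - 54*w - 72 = (w + 3)*(w^3 + 3*w^2 - 10*w - 24) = (w - 3)*(w + 3)*(w^2 + 6*w + 8) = (w - 3)*(w + 3)*(w + 4)*(w + 2)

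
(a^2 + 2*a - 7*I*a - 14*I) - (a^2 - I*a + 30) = 2*a - 6*I*a - 30 - 14*I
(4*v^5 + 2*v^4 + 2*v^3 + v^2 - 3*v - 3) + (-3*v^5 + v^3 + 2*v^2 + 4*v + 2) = v^5 + 2*v^4 + 3*v^3 + 3*v^2 + v - 1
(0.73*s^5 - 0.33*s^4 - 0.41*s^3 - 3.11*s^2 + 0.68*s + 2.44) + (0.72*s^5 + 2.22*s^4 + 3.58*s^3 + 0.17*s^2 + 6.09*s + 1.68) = 1.45*s^5 + 1.89*s^4 + 3.17*s^3 - 2.94*s^2 + 6.77*s + 4.12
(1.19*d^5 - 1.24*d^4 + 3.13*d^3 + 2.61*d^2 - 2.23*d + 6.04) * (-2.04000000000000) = -2.4276*d^5 + 2.5296*d^4 - 6.3852*d^3 - 5.3244*d^2 + 4.5492*d - 12.3216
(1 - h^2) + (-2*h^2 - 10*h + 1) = -3*h^2 - 10*h + 2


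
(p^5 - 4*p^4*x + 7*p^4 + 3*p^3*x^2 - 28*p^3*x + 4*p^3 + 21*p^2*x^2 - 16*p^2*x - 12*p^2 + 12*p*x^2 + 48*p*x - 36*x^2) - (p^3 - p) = p^5 - 4*p^4*x + 7*p^4 + 3*p^3*x^2 - 28*p^3*x + 3*p^3 + 21*p^2*x^2 - 16*p^2*x - 12*p^2 + 12*p*x^2 + 48*p*x + p - 36*x^2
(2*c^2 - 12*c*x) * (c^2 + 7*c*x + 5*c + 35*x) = 2*c^4 + 2*c^3*x + 10*c^3 - 84*c^2*x^2 + 10*c^2*x - 420*c*x^2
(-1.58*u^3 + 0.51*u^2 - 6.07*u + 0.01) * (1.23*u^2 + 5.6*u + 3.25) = -1.9434*u^5 - 8.2207*u^4 - 9.7451*u^3 - 32.3222*u^2 - 19.6715*u + 0.0325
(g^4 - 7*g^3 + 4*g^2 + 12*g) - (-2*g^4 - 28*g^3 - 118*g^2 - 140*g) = 3*g^4 + 21*g^3 + 122*g^2 + 152*g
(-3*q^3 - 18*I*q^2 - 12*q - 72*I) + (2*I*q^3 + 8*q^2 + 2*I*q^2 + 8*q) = -3*q^3 + 2*I*q^3 + 8*q^2 - 16*I*q^2 - 4*q - 72*I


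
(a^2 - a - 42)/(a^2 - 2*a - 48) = (a - 7)/(a - 8)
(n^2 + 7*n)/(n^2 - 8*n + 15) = n*(n + 7)/(n^2 - 8*n + 15)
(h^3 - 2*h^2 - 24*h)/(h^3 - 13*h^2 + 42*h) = (h + 4)/(h - 7)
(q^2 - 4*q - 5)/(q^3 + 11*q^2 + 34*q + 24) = (q - 5)/(q^2 + 10*q + 24)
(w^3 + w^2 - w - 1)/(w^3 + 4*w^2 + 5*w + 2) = (w - 1)/(w + 2)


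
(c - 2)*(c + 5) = c^2 + 3*c - 10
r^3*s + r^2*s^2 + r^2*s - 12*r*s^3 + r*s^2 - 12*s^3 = (r - 3*s)*(r + 4*s)*(r*s + s)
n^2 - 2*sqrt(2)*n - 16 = (n - 4*sqrt(2))*(n + 2*sqrt(2))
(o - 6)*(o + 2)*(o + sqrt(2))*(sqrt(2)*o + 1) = sqrt(2)*o^4 - 4*sqrt(2)*o^3 + 3*o^3 - 11*sqrt(2)*o^2 - 12*o^2 - 36*o - 4*sqrt(2)*o - 12*sqrt(2)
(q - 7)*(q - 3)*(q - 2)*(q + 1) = q^4 - 11*q^3 + 29*q^2 - q - 42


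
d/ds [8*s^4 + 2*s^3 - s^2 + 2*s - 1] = 32*s^3 + 6*s^2 - 2*s + 2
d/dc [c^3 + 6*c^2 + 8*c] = 3*c^2 + 12*c + 8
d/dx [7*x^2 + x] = 14*x + 1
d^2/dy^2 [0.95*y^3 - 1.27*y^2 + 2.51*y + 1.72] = 5.7*y - 2.54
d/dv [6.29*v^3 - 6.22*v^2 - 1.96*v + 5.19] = 18.87*v^2 - 12.44*v - 1.96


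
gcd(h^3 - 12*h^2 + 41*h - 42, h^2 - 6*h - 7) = h - 7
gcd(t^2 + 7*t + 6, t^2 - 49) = 1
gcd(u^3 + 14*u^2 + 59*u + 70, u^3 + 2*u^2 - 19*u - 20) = u + 5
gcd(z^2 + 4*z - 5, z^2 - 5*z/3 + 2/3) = z - 1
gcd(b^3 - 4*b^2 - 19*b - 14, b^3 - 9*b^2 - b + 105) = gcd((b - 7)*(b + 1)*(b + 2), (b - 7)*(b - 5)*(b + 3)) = b - 7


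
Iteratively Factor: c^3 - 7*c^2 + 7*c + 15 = (c - 5)*(c^2 - 2*c - 3) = (c - 5)*(c - 3)*(c + 1)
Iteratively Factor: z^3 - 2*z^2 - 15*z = (z)*(z^2 - 2*z - 15) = z*(z - 5)*(z + 3)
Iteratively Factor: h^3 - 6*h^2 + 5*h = (h)*(h^2 - 6*h + 5) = h*(h - 5)*(h - 1)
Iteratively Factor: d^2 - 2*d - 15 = (d + 3)*(d - 5)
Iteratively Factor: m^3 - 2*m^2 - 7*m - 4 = (m + 1)*(m^2 - 3*m - 4) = (m + 1)^2*(m - 4)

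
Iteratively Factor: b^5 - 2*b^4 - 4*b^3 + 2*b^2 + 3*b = (b + 1)*(b^4 - 3*b^3 - b^2 + 3*b) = (b + 1)^2*(b^3 - 4*b^2 + 3*b) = b*(b + 1)^2*(b^2 - 4*b + 3) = b*(b - 3)*(b + 1)^2*(b - 1)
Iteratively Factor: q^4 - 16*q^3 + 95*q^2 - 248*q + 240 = (q - 4)*(q^3 - 12*q^2 + 47*q - 60) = (q - 4)^2*(q^2 - 8*q + 15) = (q - 5)*(q - 4)^2*(q - 3)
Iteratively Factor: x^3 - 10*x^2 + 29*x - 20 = (x - 4)*(x^2 - 6*x + 5) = (x - 4)*(x - 1)*(x - 5)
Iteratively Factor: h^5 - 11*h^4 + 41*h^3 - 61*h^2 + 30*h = (h - 3)*(h^4 - 8*h^3 + 17*h^2 - 10*h) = (h - 5)*(h - 3)*(h^3 - 3*h^2 + 2*h) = (h - 5)*(h - 3)*(h - 1)*(h^2 - 2*h) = (h - 5)*(h - 3)*(h - 2)*(h - 1)*(h)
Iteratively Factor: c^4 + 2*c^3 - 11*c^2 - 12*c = (c - 3)*(c^3 + 5*c^2 + 4*c) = c*(c - 3)*(c^2 + 5*c + 4) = c*(c - 3)*(c + 4)*(c + 1)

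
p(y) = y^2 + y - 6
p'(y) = 2*y + 1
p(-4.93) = 13.37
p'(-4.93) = -8.86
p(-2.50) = -2.25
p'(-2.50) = -4.00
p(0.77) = -4.64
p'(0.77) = 2.54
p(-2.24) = -3.22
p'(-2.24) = -3.48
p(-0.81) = -6.15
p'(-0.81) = -0.62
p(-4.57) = 10.31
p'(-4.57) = -8.14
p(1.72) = -1.32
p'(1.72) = 4.44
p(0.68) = -4.86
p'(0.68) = 2.36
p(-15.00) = 204.00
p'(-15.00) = -29.00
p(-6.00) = 24.00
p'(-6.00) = -11.00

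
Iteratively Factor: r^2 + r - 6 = (r + 3)*(r - 2)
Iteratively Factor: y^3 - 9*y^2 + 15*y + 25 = (y - 5)*(y^2 - 4*y - 5) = (y - 5)^2*(y + 1)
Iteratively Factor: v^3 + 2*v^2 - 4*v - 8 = (v + 2)*(v^2 - 4) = (v + 2)^2*(v - 2)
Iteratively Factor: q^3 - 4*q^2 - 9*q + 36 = (q - 3)*(q^2 - q - 12) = (q - 4)*(q - 3)*(q + 3)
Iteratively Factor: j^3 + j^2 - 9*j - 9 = (j + 1)*(j^2 - 9) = (j - 3)*(j + 1)*(j + 3)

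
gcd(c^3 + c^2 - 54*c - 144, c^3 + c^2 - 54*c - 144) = c^3 + c^2 - 54*c - 144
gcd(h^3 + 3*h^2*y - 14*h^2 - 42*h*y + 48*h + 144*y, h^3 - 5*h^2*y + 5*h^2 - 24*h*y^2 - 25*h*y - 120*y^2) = h + 3*y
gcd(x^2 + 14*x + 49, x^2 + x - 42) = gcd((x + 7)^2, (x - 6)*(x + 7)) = x + 7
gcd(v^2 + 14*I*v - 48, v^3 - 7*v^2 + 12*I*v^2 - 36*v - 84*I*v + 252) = v + 6*I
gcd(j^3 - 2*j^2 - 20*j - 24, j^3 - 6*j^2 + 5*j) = 1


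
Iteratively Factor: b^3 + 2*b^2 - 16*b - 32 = (b - 4)*(b^2 + 6*b + 8) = (b - 4)*(b + 2)*(b + 4)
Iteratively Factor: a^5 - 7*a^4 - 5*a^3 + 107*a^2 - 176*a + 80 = (a + 4)*(a^4 - 11*a^3 + 39*a^2 - 49*a + 20) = (a - 1)*(a + 4)*(a^3 - 10*a^2 + 29*a - 20) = (a - 4)*(a - 1)*(a + 4)*(a^2 - 6*a + 5) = (a - 5)*(a - 4)*(a - 1)*(a + 4)*(a - 1)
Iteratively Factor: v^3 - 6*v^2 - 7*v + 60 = (v + 3)*(v^2 - 9*v + 20) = (v - 5)*(v + 3)*(v - 4)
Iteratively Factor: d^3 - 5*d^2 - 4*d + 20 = (d + 2)*(d^2 - 7*d + 10) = (d - 2)*(d + 2)*(d - 5)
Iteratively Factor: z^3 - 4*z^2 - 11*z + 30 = (z - 5)*(z^2 + z - 6) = (z - 5)*(z + 3)*(z - 2)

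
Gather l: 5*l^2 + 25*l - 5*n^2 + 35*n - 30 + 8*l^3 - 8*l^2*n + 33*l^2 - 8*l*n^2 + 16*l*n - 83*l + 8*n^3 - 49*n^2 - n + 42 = 8*l^3 + l^2*(38 - 8*n) + l*(-8*n^2 + 16*n - 58) + 8*n^3 - 54*n^2 + 34*n + 12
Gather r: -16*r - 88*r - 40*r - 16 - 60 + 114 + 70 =108 - 144*r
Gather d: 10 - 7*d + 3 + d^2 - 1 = d^2 - 7*d + 12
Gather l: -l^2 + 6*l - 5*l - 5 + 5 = -l^2 + l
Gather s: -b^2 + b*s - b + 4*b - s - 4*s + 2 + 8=-b^2 + 3*b + s*(b - 5) + 10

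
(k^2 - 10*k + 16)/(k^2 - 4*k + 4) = (k - 8)/(k - 2)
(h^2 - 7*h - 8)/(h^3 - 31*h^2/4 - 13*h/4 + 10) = 4*(h + 1)/(4*h^2 + h - 5)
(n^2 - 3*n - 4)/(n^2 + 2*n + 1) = (n - 4)/(n + 1)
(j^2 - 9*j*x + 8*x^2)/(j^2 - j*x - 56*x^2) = (j - x)/(j + 7*x)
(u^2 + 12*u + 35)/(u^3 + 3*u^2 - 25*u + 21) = (u + 5)/(u^2 - 4*u + 3)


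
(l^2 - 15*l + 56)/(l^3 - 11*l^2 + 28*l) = (l - 8)/(l*(l - 4))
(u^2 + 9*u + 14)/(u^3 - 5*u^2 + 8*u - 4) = (u^2 + 9*u + 14)/(u^3 - 5*u^2 + 8*u - 4)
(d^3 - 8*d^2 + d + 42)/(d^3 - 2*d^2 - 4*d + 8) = (d^2 - 10*d + 21)/(d^2 - 4*d + 4)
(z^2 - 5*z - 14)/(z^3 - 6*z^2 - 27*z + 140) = (z + 2)/(z^2 + z - 20)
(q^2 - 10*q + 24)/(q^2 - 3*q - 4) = (q - 6)/(q + 1)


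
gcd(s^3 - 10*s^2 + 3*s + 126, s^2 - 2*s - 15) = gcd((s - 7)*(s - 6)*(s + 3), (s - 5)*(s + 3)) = s + 3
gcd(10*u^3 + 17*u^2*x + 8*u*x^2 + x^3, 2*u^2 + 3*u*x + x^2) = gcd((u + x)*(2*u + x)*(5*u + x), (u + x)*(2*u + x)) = 2*u^2 + 3*u*x + x^2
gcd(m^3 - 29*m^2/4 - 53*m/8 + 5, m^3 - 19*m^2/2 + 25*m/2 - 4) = m^2 - 17*m/2 + 4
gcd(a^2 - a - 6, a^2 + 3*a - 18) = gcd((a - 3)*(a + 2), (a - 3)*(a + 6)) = a - 3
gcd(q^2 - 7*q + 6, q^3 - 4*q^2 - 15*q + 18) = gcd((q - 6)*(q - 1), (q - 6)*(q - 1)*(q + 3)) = q^2 - 7*q + 6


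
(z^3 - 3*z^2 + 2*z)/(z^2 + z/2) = 2*(z^2 - 3*z + 2)/(2*z + 1)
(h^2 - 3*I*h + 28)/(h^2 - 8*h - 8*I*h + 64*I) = (h^2 - 3*I*h + 28)/(h^2 - 8*h - 8*I*h + 64*I)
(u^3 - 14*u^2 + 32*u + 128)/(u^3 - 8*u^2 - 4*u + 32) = (u - 8)/(u - 2)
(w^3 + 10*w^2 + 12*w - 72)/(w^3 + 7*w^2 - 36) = (w + 6)/(w + 3)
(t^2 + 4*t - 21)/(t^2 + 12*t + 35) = (t - 3)/(t + 5)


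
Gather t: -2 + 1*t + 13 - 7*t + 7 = 18 - 6*t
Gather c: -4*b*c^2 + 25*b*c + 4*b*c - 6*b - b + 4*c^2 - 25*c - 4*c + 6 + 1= -7*b + c^2*(4 - 4*b) + c*(29*b - 29) + 7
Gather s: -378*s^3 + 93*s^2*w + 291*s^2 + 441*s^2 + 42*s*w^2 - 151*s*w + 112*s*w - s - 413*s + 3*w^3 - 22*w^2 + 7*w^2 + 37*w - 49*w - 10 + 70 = -378*s^3 + s^2*(93*w + 732) + s*(42*w^2 - 39*w - 414) + 3*w^3 - 15*w^2 - 12*w + 60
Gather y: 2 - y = 2 - y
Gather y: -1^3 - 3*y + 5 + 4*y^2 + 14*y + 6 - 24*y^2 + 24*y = -20*y^2 + 35*y + 10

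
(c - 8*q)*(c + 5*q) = c^2 - 3*c*q - 40*q^2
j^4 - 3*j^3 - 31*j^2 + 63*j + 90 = (j - 6)*(j - 3)*(j + 1)*(j + 5)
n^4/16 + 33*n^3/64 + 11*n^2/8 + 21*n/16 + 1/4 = (n/4 + 1/2)*(n/4 + 1)*(n + 1/4)*(n + 2)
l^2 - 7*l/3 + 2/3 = (l - 2)*(l - 1/3)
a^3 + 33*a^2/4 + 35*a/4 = a*(a + 5/4)*(a + 7)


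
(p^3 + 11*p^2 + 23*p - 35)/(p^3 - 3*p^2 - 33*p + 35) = (p + 7)/(p - 7)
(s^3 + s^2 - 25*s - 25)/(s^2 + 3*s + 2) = (s^2 - 25)/(s + 2)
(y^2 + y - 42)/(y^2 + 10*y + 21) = (y - 6)/(y + 3)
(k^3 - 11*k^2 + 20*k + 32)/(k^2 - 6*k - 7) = (k^2 - 12*k + 32)/(k - 7)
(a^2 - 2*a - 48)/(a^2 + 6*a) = (a - 8)/a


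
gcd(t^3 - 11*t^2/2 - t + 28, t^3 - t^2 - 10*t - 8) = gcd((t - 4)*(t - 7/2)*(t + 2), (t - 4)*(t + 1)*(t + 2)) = t^2 - 2*t - 8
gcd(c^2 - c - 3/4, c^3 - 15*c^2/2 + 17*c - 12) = c - 3/2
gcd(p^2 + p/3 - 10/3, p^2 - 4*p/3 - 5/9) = p - 5/3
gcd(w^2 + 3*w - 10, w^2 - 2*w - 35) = w + 5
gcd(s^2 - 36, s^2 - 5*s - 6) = s - 6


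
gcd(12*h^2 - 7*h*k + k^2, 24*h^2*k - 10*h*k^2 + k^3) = 4*h - k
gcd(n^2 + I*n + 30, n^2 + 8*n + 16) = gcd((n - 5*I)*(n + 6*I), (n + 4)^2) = 1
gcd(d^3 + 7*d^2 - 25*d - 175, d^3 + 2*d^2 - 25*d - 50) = d^2 - 25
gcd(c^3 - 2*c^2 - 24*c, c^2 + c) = c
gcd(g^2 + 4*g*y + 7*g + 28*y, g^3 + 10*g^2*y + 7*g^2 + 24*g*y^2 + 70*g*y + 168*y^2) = g^2 + 4*g*y + 7*g + 28*y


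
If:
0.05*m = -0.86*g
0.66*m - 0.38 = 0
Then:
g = -0.03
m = 0.58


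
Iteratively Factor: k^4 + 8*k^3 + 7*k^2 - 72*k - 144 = (k - 3)*(k^3 + 11*k^2 + 40*k + 48) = (k - 3)*(k + 4)*(k^2 + 7*k + 12) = (k - 3)*(k + 4)^2*(k + 3)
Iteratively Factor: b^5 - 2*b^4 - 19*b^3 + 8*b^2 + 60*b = (b + 3)*(b^4 - 5*b^3 - 4*b^2 + 20*b) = b*(b + 3)*(b^3 - 5*b^2 - 4*b + 20) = b*(b - 5)*(b + 3)*(b^2 - 4) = b*(b - 5)*(b - 2)*(b + 3)*(b + 2)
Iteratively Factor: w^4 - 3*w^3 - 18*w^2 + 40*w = (w - 5)*(w^3 + 2*w^2 - 8*w) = (w - 5)*(w + 4)*(w^2 - 2*w) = (w - 5)*(w - 2)*(w + 4)*(w)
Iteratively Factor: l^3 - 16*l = (l - 4)*(l^2 + 4*l) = l*(l - 4)*(l + 4)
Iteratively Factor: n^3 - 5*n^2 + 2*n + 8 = (n + 1)*(n^2 - 6*n + 8) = (n - 2)*(n + 1)*(n - 4)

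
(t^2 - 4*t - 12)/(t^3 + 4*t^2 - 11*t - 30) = (t - 6)/(t^2 + 2*t - 15)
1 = 1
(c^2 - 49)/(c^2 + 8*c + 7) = (c - 7)/(c + 1)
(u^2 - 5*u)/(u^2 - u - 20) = u/(u + 4)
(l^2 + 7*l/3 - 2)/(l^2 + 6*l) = (l^2 + 7*l/3 - 2)/(l*(l + 6))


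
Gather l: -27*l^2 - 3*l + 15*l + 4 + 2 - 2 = -27*l^2 + 12*l + 4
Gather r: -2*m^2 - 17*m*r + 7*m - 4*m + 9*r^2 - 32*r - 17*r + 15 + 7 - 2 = -2*m^2 + 3*m + 9*r^2 + r*(-17*m - 49) + 20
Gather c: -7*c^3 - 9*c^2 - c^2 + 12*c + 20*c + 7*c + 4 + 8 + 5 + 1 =-7*c^3 - 10*c^2 + 39*c + 18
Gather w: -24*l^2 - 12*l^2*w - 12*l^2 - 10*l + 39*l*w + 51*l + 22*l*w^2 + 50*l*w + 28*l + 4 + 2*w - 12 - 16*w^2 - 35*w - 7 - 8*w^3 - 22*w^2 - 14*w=-36*l^2 + 69*l - 8*w^3 + w^2*(22*l - 38) + w*(-12*l^2 + 89*l - 47) - 15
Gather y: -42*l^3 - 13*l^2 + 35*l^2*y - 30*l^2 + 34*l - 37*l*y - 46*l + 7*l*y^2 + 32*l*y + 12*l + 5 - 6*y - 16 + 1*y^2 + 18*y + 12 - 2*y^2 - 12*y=-42*l^3 - 43*l^2 + y^2*(7*l - 1) + y*(35*l^2 - 5*l) + 1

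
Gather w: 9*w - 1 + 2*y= 9*w + 2*y - 1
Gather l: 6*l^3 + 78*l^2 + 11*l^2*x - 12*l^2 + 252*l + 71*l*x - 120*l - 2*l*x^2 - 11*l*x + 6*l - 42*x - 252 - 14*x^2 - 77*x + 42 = 6*l^3 + l^2*(11*x + 66) + l*(-2*x^2 + 60*x + 138) - 14*x^2 - 119*x - 210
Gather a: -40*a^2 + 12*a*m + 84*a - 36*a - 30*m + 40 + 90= -40*a^2 + a*(12*m + 48) - 30*m + 130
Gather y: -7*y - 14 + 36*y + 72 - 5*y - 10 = 24*y + 48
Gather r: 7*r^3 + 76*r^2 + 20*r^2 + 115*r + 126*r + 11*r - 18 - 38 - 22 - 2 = 7*r^3 + 96*r^2 + 252*r - 80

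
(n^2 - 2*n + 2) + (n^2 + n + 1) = 2*n^2 - n + 3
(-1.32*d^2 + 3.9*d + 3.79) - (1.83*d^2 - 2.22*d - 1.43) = -3.15*d^2 + 6.12*d + 5.22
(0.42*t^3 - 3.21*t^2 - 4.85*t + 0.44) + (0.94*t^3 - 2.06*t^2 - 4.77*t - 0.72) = 1.36*t^3 - 5.27*t^2 - 9.62*t - 0.28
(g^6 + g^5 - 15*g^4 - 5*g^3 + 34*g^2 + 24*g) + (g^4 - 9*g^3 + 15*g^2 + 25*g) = g^6 + g^5 - 14*g^4 - 14*g^3 + 49*g^2 + 49*g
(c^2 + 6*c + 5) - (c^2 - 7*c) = 13*c + 5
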